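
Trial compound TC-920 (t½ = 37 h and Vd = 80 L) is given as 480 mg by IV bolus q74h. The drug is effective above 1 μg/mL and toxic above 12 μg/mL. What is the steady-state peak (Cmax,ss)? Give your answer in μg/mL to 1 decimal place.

The dosing interval is 2 half-lives, so f = 2^(−2) = 0.25.
At steady state, R = 1/(1 − 0.25) = 4/3.
Single-dose peak C₀ = D/Vd = 480/80 = 6 μg/mL.
Steady-state peak Cmax,ss = C₀·R = 6 × 4/3 ≈ 8.000 μg/mL.
Peak 8.0 μg/mL vs MTC 12 μg/mL: below toxic threshold.

8.0 μg/mL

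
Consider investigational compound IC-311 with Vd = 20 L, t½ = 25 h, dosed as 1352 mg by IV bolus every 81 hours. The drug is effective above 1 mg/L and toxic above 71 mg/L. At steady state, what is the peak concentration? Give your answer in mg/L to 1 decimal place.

τ/t½ = 81/25 ≈ 3.24, so fraction remaining f = (1/2)^(81/25) ≈ 0.1058.
Accumulation ratio R = 1/(1 − f) ≈ 1/0.8942 ≈ 1.1183.
Single-dose peak C₀ = D/Vd = 1352/20 ≈ 67.600 mg/L.
Cmax,ss = C₀/(1 − f) ≈ 67.600/0.8942 ≈ 75.598 mg/L.
Peak 75.6 mg/L vs MTC 71 mg/L: exceeds toxic threshold.

75.6 mg/L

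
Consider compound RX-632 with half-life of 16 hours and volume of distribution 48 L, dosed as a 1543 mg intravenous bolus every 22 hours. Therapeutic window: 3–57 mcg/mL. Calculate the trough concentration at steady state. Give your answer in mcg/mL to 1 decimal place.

k = ln2/t½ = ln2/16 ≈ 0.043322 h⁻¹; fraction remaining f = e^(−kτ) = e^(−0.043322×22) ≈ 0.3856.
At steady state, accumulation factor R = 1/(1 − e^(−kτ)) ≈ 1.6276.
Each bolus raises the concentration by D/Vd = 1543/48 ≈ 32.146 mcg/mL.
Steady-state peak Cmax,ss = C₀·R ≈ 32.146 × 1.6276 ≈ 52.321 mcg/mL.
Steady-state trough Cmin,ss = Cmax,ss·f ≈ 52.321 × 0.3856 ≈ 20.175 mcg/mL.
Trough 20.2 mcg/mL vs MEC 3 mcg/mL: adequate.

20.2 mcg/mL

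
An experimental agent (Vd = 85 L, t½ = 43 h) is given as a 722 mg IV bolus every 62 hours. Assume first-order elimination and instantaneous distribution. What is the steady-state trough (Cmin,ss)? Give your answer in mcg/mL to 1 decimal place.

k = ln2/t½ = ln2/43 ≈ 0.016120 h⁻¹; fraction remaining f = e^(−kτ) = e^(−0.016120×62) ≈ 0.3681.
Single-dose peak C₀ = D/Vd = 722/85 ≈ 8.494 mcg/mL.
Steady-state trough Cmin,ss = C₀·f/(1−f) ≈ 8.494 × 0.3681/0.6319 ≈ 4.948 mcg/mL.

4.9 mcg/mL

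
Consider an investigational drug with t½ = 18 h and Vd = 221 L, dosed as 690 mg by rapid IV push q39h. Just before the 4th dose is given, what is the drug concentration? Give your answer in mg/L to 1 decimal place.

0.9 mg/L

f = (1/2)^(τ/t½) = (1/2)^(39/18) ≈ 0.2227.
C₀ = D/Vd = 690/221 ≈ 3.122 mg/L.
Before the 4th dose, 3 doses have been given. Superposition: Cmin = C₀·(f + f² + … + f^3).
≈ 3.122 × (0.2227 + 0.0496 + 0.0110) ≈ 3.122 × 0.2833 ≈ 0.884 mg/L.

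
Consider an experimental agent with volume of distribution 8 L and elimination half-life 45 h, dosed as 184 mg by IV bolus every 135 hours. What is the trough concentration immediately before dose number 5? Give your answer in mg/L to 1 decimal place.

3.3 mg/L

f = (1/2)^(τ/t½) = (1/2)^(135/45) ≈ 0.1250.
C₀ = D/Vd = 184/8 ≈ 23.000 mg/L.
Before the 5th dose, 4 doses have been given. Superposition: Cmin = C₀·(f + f² + … + f^4).
≈ 23.000 × (0.1250 + 0.0156 + 0.0020 + 0.0002) ≈ 23.000 × 0.1428 ≈ 3.284 mg/L.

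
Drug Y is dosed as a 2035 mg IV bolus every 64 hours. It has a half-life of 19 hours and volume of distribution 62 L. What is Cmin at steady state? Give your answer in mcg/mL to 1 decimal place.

Over one 64-h interval, 64/19 ≈ 3.3684 half-lives elapse, leaving f ≈ 0.0968 of each dose.
Single-dose peak C₀ = D/Vd = 2035/62 ≈ 32.823 mcg/mL.
Steady-state trough Cmin,ss = C₀·f/(1−f) ≈ 32.823 × 0.0968/0.9032 ≈ 3.518 mcg/mL.

3.5 mcg/mL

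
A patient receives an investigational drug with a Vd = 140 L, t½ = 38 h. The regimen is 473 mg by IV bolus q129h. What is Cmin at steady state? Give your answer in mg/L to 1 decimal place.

0.4 mg/L

Over one 129-h interval, 129/38 ≈ 3.3947 half-lives elapse, leaving f ≈ 0.0951 of each dose.
Accumulation ratio R = 1/(1 − f) ≈ 1/0.9049 ≈ 1.1051.
Single-dose peak C₀ = D/Vd = 473/140 ≈ 3.379 mg/L.
Steady-state peak Cmax,ss = C₀·R ≈ 3.379 × 1.1051 ≈ 3.734 mg/L.
Steady-state trough Cmin,ss = Cmax,ss·f ≈ 3.734 × 0.0951 ≈ 0.355 mg/L.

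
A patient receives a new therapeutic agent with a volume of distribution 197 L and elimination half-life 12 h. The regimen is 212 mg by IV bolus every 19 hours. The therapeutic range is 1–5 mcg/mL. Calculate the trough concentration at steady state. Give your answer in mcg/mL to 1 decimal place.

0.5 mcg/mL

τ/t½ = 19/12 ≈ 1.5833, so fraction remaining f = (1/2)^(19/12) ≈ 0.3337.
Accumulation ratio R = 1/(1 − f) ≈ 1/0.6663 ≈ 1.5008.
Single-dose peak C₀ = D/Vd = 212/197 ≈ 1.076 mcg/mL.
Cmax,ss = C₀/(1 − f) ≈ 1.076/0.6663 ≈ 1.615 mcg/mL.
One interval later, Cmin,ss = Cmax,ss·e^(−kτ) ≈ 1.615 × 0.3337 ≈ 0.539 mcg/mL.
Trough 0.5 mcg/mL vs MEC 1 mcg/mL: subtherapeutic.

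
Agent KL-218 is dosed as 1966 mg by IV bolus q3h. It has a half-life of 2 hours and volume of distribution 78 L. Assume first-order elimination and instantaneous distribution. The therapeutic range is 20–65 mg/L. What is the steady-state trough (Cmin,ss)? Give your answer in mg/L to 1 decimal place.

k = ln2/t½ = ln2/2 ≈ 0.346574 h⁻¹; fraction remaining f = e^(−kτ) = e^(−0.346574×3) ≈ 0.3536.
Accumulation ratio R = 1/(1 − f) ≈ 1/0.6464 ≈ 1.5470.
Single-dose peak C₀ = D/Vd = 1966/78 ≈ 25.205 mg/L.
Cmax,ss = C₀/(1 − f) ≈ 25.205/0.6464 ≈ 38.993 mg/L.
Steady-state trough Cmin,ss = Cmax,ss·f ≈ 38.993 × 0.3536 ≈ 13.788 mg/L.
Trough 13.8 mg/L vs MEC 20 mg/L: subtherapeutic.

13.8 mg/L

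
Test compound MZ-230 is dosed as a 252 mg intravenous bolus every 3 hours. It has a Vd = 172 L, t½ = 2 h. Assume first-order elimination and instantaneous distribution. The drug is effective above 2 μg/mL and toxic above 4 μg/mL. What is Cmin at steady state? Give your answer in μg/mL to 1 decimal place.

Over one 3-h interval, 3/2 ≈ 1.5 half-lives elapse, leaving f ≈ 0.3536 of each dose.
Accumulation ratio R = 1/(1 − f) ≈ 1/0.6464 ≈ 1.5470.
Single-dose peak C₀ = D/Vd = 252/172 ≈ 1.465 μg/mL.
Steady-state peak Cmax,ss = C₀·R ≈ 1.465 × 1.5470 ≈ 2.266 μg/mL.
Steady-state trough Cmin,ss = Cmax,ss·f ≈ 2.266 × 0.3536 ≈ 0.801 μg/mL.
Trough 0.8 μg/mL vs MEC 2 μg/mL: subtherapeutic.

0.8 μg/mL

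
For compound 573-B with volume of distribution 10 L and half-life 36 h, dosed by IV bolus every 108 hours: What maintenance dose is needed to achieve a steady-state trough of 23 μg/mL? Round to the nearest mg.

1610 mg

τ/t½ = 108/36 ≈ 3, so f = (1/2)^(108/36) ≈ 0.125000.
Cmin,ss = (D/Vd)·f/(1−f), so D = Cmin,ss·Vd·(1−f)/f.
D = 23 × 10 × (1−f)/f ≈ 23 × 10 × 7.00000 ≈ 1610.00 mg.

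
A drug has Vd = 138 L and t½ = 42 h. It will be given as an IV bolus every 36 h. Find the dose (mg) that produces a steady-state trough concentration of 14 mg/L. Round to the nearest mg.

1568 mg

τ/t½ = 36/42 ≈ 0.85714, so f = (1/2)^(36/42) ≈ 0.552045.
Cmin,ss = (D/Vd)·f/(1−f), so D = Cmin,ss·Vd·(1−f)/f.
D = 14 × 138 × (1−f)/f ≈ 14 × 138 × 0.81145 ≈ 1567.72 mg.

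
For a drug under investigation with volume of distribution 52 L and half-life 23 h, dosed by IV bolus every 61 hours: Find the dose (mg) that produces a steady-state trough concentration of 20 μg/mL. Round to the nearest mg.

5498 mg

τ/t½ = 61/23 ≈ 2.6522, so f = (1/2)^(61/23) ≈ 0.159080.
Cmin,ss = (D/Vd)·f/(1−f), so D = Cmin,ss·Vd·(1−f)/f.
D = 20 × 52 × (1−f)/f ≈ 20 × 52 × 5.28615 ≈ 5497.60 mg.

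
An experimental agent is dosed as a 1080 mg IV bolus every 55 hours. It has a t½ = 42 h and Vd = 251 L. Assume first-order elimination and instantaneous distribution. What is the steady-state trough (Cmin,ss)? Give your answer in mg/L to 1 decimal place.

Over one 55-h interval, 55/42 ≈ 1.3095 half-lives elapse, leaving f ≈ 0.4035 of each dose.
Single-dose peak C₀ = D/Vd = 1080/251 ≈ 4.303 mg/L.
Steady-state trough Cmin,ss = C₀·f/(1−f) ≈ 4.303 × 0.4035/0.5965 ≈ 2.911 mg/L.

2.9 mg/L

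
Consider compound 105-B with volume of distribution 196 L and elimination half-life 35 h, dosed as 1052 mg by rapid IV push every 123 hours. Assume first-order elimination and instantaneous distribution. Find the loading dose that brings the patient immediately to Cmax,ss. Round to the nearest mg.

1153 mg

f = (1/2)^(123/35) ≈ 0.087517; accumulation ratio R = 1/(1−f) ≈ 1.09591.
Loading dose to hit Cmax,ss on first dose: D_load = D_maint·R ≈ 1052 × 1.09591 ≈ 1152.90 mg.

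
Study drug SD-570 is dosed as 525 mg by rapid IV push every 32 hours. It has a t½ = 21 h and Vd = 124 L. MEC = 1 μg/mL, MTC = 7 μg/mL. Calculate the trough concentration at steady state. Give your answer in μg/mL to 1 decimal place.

Over one 32-h interval, 32/21 ≈ 1.5238 half-lives elapse, leaving f ≈ 0.3478 of each dose.
Each bolus raises the concentration by D/Vd = 525/124 ≈ 4.234 μg/mL.
Steady-state trough Cmin,ss = C₀·f/(1−f) ≈ 4.234 × 0.3478/0.6522 ≈ 2.258 μg/mL.
Trough 2.3 μg/mL vs MEC 1 μg/mL: adequate.

2.3 μg/mL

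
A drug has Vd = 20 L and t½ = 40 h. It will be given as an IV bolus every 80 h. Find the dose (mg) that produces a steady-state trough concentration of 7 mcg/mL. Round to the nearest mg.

420 mg

τ/t½ = 80/40 ≈ 2, so f = (1/2)^(80/40) ≈ 0.250000.
Cmin,ss = (D/Vd)·f/(1−f), so D = Cmin,ss·Vd·(1−f)/f.
D = 7 × 20 × (1−f)/f ≈ 7 × 20 × 3.00000 ≈ 420.00 mg.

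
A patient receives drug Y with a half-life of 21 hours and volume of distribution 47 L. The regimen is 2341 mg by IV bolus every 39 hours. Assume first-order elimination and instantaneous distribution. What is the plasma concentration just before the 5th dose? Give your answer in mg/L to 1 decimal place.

18.9 mg/L

f = (1/2)^(τ/t½) = (1/2)^(39/21) ≈ 0.2760.
C₀ = D/Vd = 2341/47 ≈ 49.809 mg/L.
Before the 5th dose, 4 doses have been given. Superposition: Cmin = C₀·(f + f² + … + f^4).
≈ 49.809 × (0.2760 + 0.0762 + 0.0210 + 0.0058) ≈ 49.809 × 0.3790 ≈ 18.878 mg/L.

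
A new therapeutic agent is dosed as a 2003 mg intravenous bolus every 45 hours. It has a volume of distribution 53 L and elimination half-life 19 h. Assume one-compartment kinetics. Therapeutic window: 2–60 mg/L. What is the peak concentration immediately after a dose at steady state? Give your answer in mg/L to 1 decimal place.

k = ln2/t½ = ln2/19 ≈ 0.036481 h⁻¹; fraction remaining f = e^(−kτ) = e^(−0.036481×45) ≈ 0.1937.
At steady state, accumulation factor R = 1/(1 − e^(−kτ)) ≈ 1.2402.
Each bolus raises the concentration by D/Vd = 2003/53 ≈ 37.792 mg/L.
Steady-state peak Cmax,ss = C₀·R ≈ 37.792 × 1.2402 ≈ 46.870 mg/L.
Peak 46.9 mg/L vs MTC 60 mg/L: below toxic threshold.

46.9 mg/L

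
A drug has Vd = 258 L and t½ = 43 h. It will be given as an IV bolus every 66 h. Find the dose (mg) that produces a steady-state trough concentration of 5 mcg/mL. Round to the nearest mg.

τ/t½ = 66/43 ≈ 1.5349, so f = (1/2)^(66/43) ≈ 0.345107.
Cmin,ss = (D/Vd)·f/(1−f), so D = Cmin,ss·Vd·(1−f)/f.
D = 5 × 258 × (1−f)/f ≈ 5 × 258 × 1.89765 ≈ 2447.97 mg.

2448 mg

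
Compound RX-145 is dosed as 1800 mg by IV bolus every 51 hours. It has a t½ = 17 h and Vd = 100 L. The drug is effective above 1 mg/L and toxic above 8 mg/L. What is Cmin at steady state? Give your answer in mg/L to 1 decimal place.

2.6 mg/L

The dosing interval is 3 half-lives, so f = 2^(−3) = 0.125.
At steady state, R = 1/(1 − 0.125) = 8/7.
Single-dose peak C₀ = D/Vd = 1800/100 = 18 mg/L.
Steady-state peak Cmax,ss = C₀·R = 18 × 8/7 ≈ 20.571 mg/L.
Steady-state trough Cmin,ss = Cmax,ss·f ≈ 20.571 × 0.125 ≈ 2.571 mg/L.
Trough 2.6 mg/L vs MEC 1 mg/L: adequate.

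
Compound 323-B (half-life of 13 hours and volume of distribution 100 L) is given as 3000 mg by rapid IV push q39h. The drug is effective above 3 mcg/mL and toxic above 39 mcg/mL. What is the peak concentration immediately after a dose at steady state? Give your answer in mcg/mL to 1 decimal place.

34.3 mcg/mL

τ = 39 h = 3 half-lives, so f = (1/2)^3 = 0.125.
Accumulation ratio R = 1/(1 − f) = 1/0.875 = 8/7.
Single-dose peak C₀ = D/Vd = 3000/100 = 30 mcg/mL.
Steady-state peak Cmax,ss = C₀·R = 30 × 8/7 ≈ 34.286 mcg/mL.
Peak 34.3 mcg/mL vs MTC 39 mcg/mL: below toxic threshold.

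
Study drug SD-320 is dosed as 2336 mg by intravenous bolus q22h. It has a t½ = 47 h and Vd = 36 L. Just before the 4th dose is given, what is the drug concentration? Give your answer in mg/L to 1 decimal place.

105.3 mg/L

f = (1/2)^(τ/t½) = (1/2)^(22/47) ≈ 0.7229.
C₀ = D/Vd = 2336/36 ≈ 64.889 mg/L.
Before the 4th dose, 3 doses have been given. Superposition: Cmin = C₀·(f + f² + … + f^3).
≈ 64.889 × (0.7229 + 0.5226 + 0.3778) ≈ 64.889 × 1.6233 ≈ 105.334 mg/L.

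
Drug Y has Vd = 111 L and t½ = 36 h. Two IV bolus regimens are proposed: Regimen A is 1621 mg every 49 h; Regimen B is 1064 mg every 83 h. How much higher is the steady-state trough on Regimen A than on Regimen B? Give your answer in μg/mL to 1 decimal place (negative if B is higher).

6.9 μg/mL

Regimen A: f = (1/2)^(49/36) ≈ 0.3893; Cmin,ss = (1621/111)·f/(1−f) ≈ 9.309 μg/mL.
Regimen B: f = (1/2)^(83/36) ≈ 0.2023; Cmin,ss = (1064/111)·f/(1−f) ≈ 2.431 μg/mL.
Difference ≈ 9.309 − 2.431 ≈ 6.878 μg/mL.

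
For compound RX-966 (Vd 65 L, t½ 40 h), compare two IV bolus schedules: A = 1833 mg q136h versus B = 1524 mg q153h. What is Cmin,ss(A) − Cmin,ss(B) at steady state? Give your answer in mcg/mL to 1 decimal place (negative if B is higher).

Regimen A: f = (1/2)^(136/40) ≈ 0.0947; Cmin,ss = (1833/65)·f/(1−f) ≈ 2.950 mcg/mL.
Regimen B: f = (1/2)^(153/40) ≈ 0.0706; Cmin,ss = (1524/65)·f/(1−f) ≈ 1.781 mcg/mL.
Difference ≈ 2.950 − 1.781 ≈ 1.169 mcg/mL.

1.2 mcg/mL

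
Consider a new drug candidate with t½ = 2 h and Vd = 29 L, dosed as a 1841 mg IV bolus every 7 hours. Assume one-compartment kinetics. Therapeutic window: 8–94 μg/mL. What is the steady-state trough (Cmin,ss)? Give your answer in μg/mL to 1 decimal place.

6.2 μg/mL

k = ln2/t½ = ln2/2 ≈ 0.346574 h⁻¹; fraction remaining f = e^(−kτ) = e^(−0.346574×7) ≈ 0.0884.
Each bolus raises the concentration by D/Vd = 1841/29 ≈ 63.483 μg/mL.
Steady-state trough Cmin,ss = C₀·f/(1−f) ≈ 63.483 × 0.0884/0.9116 ≈ 6.156 μg/mL.
Trough 6.2 μg/mL vs MEC 8 μg/mL: subtherapeutic.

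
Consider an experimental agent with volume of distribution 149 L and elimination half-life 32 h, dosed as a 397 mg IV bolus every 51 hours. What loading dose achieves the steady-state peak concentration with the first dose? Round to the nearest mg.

f = (1/2)^(51/32) ≈ 0.331309; accumulation ratio R = 1/(1−f) ≈ 1.49546.
Loading dose to hit Cmax,ss on first dose: D_load = D_maint·R ≈ 397 × 1.49546 ≈ 593.70 mg.

594 mg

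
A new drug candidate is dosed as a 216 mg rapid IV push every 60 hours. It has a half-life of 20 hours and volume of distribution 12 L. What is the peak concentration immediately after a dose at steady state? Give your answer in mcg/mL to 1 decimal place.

τ = 60 h = 3 half-lives, so f = (1/2)^3 = 0.125.
At steady state, R = 1/(1 − 0.125) = 8/7.
Single-dose peak C₀ = D/Vd = 216/12 = 18 mcg/mL.
Steady-state peak Cmax,ss = C₀·R = 18 × 8/7 ≈ 20.571 mcg/mL.

20.6 mcg/mL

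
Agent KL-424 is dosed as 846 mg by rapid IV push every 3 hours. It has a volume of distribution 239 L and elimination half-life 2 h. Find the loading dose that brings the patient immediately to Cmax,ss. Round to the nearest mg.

1309 mg

f = (1/2)^(3/2) ≈ 0.353553; accumulation ratio R = 1/(1−f) ≈ 1.54692.
Loading dose to hit Cmax,ss on first dose: D_load = D_maint·R ≈ 846 × 1.54692 ≈ 1308.69 mg.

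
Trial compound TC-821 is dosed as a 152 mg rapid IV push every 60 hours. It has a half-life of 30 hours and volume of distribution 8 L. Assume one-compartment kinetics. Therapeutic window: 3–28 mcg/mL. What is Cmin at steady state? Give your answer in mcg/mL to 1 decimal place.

6.3 mcg/mL

τ = 60 h = 2 half-lives, so f = (1/2)^2 = 0.25.
At steady state, R = 1/(1 − 0.25) = 4/3.
Single-dose peak C₀ = D/Vd = 152/8 = 19 mcg/mL.
Steady-state peak Cmax,ss = C₀·R = 19 × 4/3 ≈ 25.333 mcg/mL.
Steady-state trough Cmin,ss = Cmax,ss·f ≈ 25.333 × 0.25 ≈ 6.333 mcg/mL.
Trough 6.3 mcg/mL vs MEC 3 mcg/mL: adequate.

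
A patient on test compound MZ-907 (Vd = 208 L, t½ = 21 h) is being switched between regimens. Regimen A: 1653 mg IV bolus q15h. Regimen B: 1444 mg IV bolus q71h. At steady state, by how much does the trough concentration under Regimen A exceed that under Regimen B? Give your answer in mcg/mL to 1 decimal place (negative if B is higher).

11.7 mcg/mL

Regimen A: f = (1/2)^(15/21) ≈ 0.6095; Cmin,ss = (1653/208)·f/(1−f) ≈ 12.404 mcg/mL.
Regimen B: f = (1/2)^(71/21) ≈ 0.0960; Cmin,ss = (1444/208)·f/(1−f) ≈ 0.737 mcg/mL.
Difference ≈ 12.404 − 0.737 ≈ 11.667 mcg/mL.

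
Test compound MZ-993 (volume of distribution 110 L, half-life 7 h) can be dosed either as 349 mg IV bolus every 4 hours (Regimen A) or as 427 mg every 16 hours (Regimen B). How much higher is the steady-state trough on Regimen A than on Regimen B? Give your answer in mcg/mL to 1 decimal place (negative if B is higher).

5.5 mcg/mL

Regimen A: f = (1/2)^(4/7) ≈ 0.6730; Cmin,ss = (349/110)·f/(1−f) ≈ 6.530 mcg/mL.
Regimen B: f = (1/2)^(16/7) ≈ 0.2051; Cmin,ss = (427/110)·f/(1−f) ≈ 1.002 mcg/mL.
Difference ≈ 6.530 − 1.002 ≈ 5.528 mcg/mL.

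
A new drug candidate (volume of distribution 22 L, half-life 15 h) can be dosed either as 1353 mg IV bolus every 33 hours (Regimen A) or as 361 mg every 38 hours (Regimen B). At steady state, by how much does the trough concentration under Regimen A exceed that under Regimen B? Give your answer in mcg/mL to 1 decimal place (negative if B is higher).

13.7 mcg/mL

Regimen A: f = (1/2)^(33/15) ≈ 0.2176; Cmin,ss = (1353/22)·f/(1−f) ≈ 17.104 mcg/mL.
Regimen B: f = (1/2)^(38/15) ≈ 0.1727; Cmin,ss = (361/22)·f/(1−f) ≈ 3.425 mcg/mL.
Difference ≈ 17.104 − 3.425 ≈ 13.679 mcg/mL.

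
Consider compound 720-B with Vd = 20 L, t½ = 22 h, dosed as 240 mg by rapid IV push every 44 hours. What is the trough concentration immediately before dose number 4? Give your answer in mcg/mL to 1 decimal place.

3.9 mcg/mL

f = (1/2)^(τ/t½) = (1/2)^(44/22) ≈ 0.2500.
C₀ = D/Vd = 240/20 ≈ 12.000 mcg/mL.
Before the 4th dose, 3 doses have been given. Superposition: Cmin = C₀·(f + f² + … + f^3).
≈ 12.000 × (0.2500 + 0.0625 + 0.0156) ≈ 12.000 × 0.3281 ≈ 3.937 mcg/mL.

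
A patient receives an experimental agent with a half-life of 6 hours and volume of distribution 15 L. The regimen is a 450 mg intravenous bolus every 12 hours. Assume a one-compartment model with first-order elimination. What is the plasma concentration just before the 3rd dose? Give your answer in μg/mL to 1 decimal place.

f = (1/2)^(τ/t½) = (1/2)^(12/6) ≈ 0.2500.
C₀ = D/Vd = 450/15 ≈ 30.000 μg/mL.
Before the 3rd dose, 2 doses have been given. Superposition: Cmin = C₀·(f + f²).
≈ 30.000 × (0.2500 + 0.0625) ≈ 30.000 × 0.3125 ≈ 9.375 μg/mL.

9.4 μg/mL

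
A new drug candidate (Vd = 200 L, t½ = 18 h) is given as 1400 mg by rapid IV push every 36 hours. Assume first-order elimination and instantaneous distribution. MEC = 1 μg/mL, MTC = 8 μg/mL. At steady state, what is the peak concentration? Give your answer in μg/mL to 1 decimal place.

9.3 μg/mL

The dosing interval is 2 half-lives, so f = 2^(−2) = 0.25.
Accumulation ratio R = 1/(1 − f) = 1/0.75 = 4/3.
Single-dose peak C₀ = D/Vd = 1400/200 = 7 μg/mL.
Steady-state peak Cmax,ss = C₀·R = 7 × 4/3 ≈ 9.333 μg/mL.
Peak 9.3 μg/mL vs MTC 8 μg/mL: exceeds toxic threshold.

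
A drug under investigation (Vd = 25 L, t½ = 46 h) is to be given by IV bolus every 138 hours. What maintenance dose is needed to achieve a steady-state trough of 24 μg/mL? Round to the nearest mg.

τ/t½ = 138/46 ≈ 3, so f = (1/2)^(138/46) ≈ 0.125000.
Cmin,ss = (D/Vd)·f/(1−f), so D = Cmin,ss·Vd·(1−f)/f.
D = 24 × 25 × (1−f)/f ≈ 24 × 25 × 7.00000 ≈ 4200.00 mg.

4200 mg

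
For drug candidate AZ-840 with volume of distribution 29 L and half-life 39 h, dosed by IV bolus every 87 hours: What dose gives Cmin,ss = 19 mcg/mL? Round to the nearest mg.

2035 mg

τ/t½ = 87/39 ≈ 2.2308, so f = (1/2)^(87/39) ≈ 0.213045.
Cmin,ss = (D/Vd)·f/(1−f), so D = Cmin,ss·Vd·(1−f)/f.
D = 19 × 29 × (1−f)/f ≈ 19 × 29 × 3.69384 ≈ 2035.31 mg.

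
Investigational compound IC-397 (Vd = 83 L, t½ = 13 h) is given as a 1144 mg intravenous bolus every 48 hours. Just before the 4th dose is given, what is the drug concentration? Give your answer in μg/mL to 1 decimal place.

1.2 μg/mL

f = (1/2)^(τ/t½) = (1/2)^(48/13) ≈ 0.0774.
C₀ = D/Vd = 1144/83 ≈ 13.783 μg/mL.
Before the 4th dose, 3 doses have been given. Superposition: Cmin = C₀·(f + f² + … + f^3).
≈ 13.783 × (0.0774 + 0.0060 + 0.0005) ≈ 13.783 × 0.0839 ≈ 1.156 μg/mL.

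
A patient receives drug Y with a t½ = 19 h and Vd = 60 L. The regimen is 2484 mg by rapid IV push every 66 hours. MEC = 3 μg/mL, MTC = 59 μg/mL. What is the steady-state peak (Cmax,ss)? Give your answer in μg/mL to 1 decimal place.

45.5 μg/mL

Over one 66-h interval, 66/19 ≈ 3.4737 half-lives elapse, leaving f ≈ 0.0900 of each dose.
Accumulation ratio R = 1/(1 − f) ≈ 1/0.9100 ≈ 1.0989.
Single-dose peak C₀ = D/Vd = 2484/60 ≈ 41.400 μg/mL.
Steady-state peak Cmax,ss = C₀·R ≈ 41.400 × 1.0989 ≈ 45.494 μg/mL.
Peak 45.5 μg/mL vs MTC 59 μg/mL: below toxic threshold.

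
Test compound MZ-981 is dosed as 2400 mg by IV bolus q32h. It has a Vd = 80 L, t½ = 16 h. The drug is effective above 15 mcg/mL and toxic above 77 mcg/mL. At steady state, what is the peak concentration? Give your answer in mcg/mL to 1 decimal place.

τ = 32 h = 2 half-lives, so f = (1/2)^2 = 0.25.
Accumulation ratio R = 1/(1 − f) = 1/0.75 = 4/3.
Single-dose peak C₀ = D/Vd = 2400/80 = 30 mcg/mL.
Steady-state peak Cmax,ss = C₀·R = 30 × 4/3 ≈ 40.000 mcg/mL.
Peak 40.0 mcg/mL vs MTC 77 mcg/mL: below toxic threshold.

40.0 mcg/mL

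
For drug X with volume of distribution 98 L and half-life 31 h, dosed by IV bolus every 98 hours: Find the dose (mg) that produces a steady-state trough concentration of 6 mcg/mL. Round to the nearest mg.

4672 mg

τ/t½ = 98/31 ≈ 3.1613, so f = (1/2)^(98/31) ≈ 0.111778.
Cmin,ss = (D/Vd)·f/(1−f), so D = Cmin,ss·Vd·(1−f)/f.
D = 6 × 98 × (1−f)/f ≈ 6 × 98 × 7.94630 ≈ 4672.42 mg.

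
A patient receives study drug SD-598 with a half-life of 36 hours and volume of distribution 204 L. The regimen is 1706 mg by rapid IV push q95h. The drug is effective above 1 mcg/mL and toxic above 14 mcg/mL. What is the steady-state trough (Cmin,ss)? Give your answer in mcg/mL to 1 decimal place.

1.6 mcg/mL

τ/t½ = 95/36 ≈ 2.6389, so fraction remaining f = (1/2)^(95/36) ≈ 0.1606.
At steady state, accumulation factor R = 1/(1 − e^(−kτ)) ≈ 1.1913.
Each bolus raises the concentration by D/Vd = 1706/204 ≈ 8.363 mcg/mL.
Cmax,ss = C₀/(1 − f) ≈ 8.363/0.8394 ≈ 9.963 mcg/mL.
One interval later, Cmin,ss = Cmax,ss·e^(−kτ) ≈ 9.963 × 0.1606 ≈ 1.600 mcg/mL.
Trough 1.6 mcg/mL vs MEC 1 mcg/mL: adequate.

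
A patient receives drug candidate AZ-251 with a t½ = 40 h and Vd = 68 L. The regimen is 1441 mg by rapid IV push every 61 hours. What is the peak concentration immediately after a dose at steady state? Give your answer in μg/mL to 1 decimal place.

32.5 μg/mL

Over one 61-h interval, 61/40 ≈ 1.525 half-lives elapse, leaving f ≈ 0.3475 of each dose.
At steady state, accumulation factor R = 1/(1 − e^(−kτ)) ≈ 1.5326.
Each bolus raises the concentration by D/Vd = 1441/68 ≈ 21.191 μg/mL.
Cmax,ss = C₀/(1 − f) ≈ 21.191/0.6525 ≈ 32.477 μg/mL.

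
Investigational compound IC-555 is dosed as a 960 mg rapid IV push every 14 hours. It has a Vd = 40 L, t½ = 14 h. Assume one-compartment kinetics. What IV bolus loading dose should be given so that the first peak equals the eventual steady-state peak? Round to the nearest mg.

f = (1/2)^(14/14) ≈ 0.500000; accumulation ratio R = 1/(1−f) ≈ 2.00000.
Loading dose to hit Cmax,ss on first dose: D_load = D_maint·R ≈ 960 × 2.00000 ≈ 1920.00 mg.

1920 mg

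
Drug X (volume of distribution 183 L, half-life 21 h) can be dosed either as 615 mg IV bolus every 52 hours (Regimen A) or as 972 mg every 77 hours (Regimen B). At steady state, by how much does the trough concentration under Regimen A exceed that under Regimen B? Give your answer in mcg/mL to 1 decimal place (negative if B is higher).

0.3 mcg/mL

Regimen A: f = (1/2)^(52/21) ≈ 0.1797; Cmin,ss = (615/183)·f/(1−f) ≈ 0.736 mcg/mL.
Regimen B: f = (1/2)^(77/21) ≈ 0.0787; Cmin,ss = (972/183)·f/(1−f) ≈ 0.454 mcg/mL.
Difference ≈ 0.736 − 0.454 ≈ 0.282 mcg/mL.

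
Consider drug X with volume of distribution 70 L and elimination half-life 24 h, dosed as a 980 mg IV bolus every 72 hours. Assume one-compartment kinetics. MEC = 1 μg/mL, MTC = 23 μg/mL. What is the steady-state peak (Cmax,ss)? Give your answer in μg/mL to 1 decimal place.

τ = 72 h = 3 half-lives, so f = (1/2)^3 = 0.125.
At steady state, R = 1/(1 − 0.125) = 8/7.
Single-dose peak C₀ = D/Vd = 980/70 = 14 μg/mL.
Steady-state peak Cmax,ss = C₀·R = 14 × 8/7 ≈ 16.000 μg/mL.
Peak 16.0 μg/mL vs MTC 23 μg/mL: below toxic threshold.

16.0 μg/mL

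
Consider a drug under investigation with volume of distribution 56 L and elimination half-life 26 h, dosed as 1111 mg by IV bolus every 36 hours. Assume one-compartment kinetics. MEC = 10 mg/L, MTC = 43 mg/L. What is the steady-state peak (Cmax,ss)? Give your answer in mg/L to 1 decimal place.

32.2 mg/L

k = ln2/t½ = ln2/26 ≈ 0.026660 h⁻¹; fraction remaining f = e^(−kτ) = e^(−0.026660×36) ≈ 0.3830.
At steady state, accumulation factor R = 1/(1 − e^(−kτ)) ≈ 1.6207.
Single-dose peak C₀ = D/Vd = 1111/56 ≈ 19.839 mg/L.
Cmax,ss = C₀/(1 − f) ≈ 19.839/0.6170 ≈ 32.154 mg/L.
Peak 32.2 mg/L vs MTC 43 mg/L: below toxic threshold.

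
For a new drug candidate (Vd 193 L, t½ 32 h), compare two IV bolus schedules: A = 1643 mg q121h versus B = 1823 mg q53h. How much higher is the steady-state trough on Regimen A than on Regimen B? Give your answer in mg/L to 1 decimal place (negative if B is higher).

-3.7 mg/L

Regimen A: f = (1/2)^(121/32) ≈ 0.0727; Cmin,ss = (1643/193)·f/(1−f) ≈ 0.667 mg/L.
Regimen B: f = (1/2)^(53/32) ≈ 0.3173; Cmin,ss = (1823/193)·f/(1−f) ≈ 4.390 mg/L.
Difference ≈ 0.667 − 4.390 ≈ -3.723 mg/L.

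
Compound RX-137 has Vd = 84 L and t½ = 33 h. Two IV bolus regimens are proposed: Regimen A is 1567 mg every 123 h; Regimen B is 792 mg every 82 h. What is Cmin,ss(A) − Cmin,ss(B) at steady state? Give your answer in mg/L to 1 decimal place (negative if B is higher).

-0.5 mg/L

Regimen A: f = (1/2)^(123/33) ≈ 0.0755; Cmin,ss = (1567/84)·f/(1−f) ≈ 1.523 mg/L.
Regimen B: f = (1/2)^(82/33) ≈ 0.1786; Cmin,ss = (792/84)·f/(1−f) ≈ 2.050 mg/L.
Difference ≈ 1.523 − 2.050 ≈ -0.527 mg/L.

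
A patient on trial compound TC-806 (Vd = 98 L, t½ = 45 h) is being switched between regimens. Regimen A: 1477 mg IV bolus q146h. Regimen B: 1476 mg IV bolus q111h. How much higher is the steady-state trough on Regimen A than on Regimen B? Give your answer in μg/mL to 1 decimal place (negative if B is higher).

Regimen A: f = (1/2)^(146/45) ≈ 0.1055; Cmin,ss = (1477/98)·f/(1−f) ≈ 1.778 μg/mL.
Regimen B: f = (1/2)^(111/45) ≈ 0.1809; Cmin,ss = (1476/98)·f/(1−f) ≈ 3.326 μg/mL.
Difference ≈ 1.778 − 3.326 ≈ -1.548 μg/mL.

-1.5 μg/mL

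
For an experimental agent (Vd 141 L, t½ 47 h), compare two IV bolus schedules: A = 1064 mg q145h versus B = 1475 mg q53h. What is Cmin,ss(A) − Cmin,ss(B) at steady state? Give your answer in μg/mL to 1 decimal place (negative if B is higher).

Regimen A: f = (1/2)^(145/47) ≈ 0.1178; Cmin,ss = (1064/141)·f/(1−f) ≈ 1.008 μg/mL.
Regimen B: f = (1/2)^(53/47) ≈ 0.4577; Cmin,ss = (1475/141)·f/(1−f) ≈ 8.829 μg/mL.
Difference ≈ 1.008 − 8.829 ≈ -7.821 μg/mL.

-7.8 μg/mL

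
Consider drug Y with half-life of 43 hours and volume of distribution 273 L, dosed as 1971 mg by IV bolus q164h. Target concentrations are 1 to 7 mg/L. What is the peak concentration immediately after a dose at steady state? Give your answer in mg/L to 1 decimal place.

Over one 164-h interval, 164/43 ≈ 3.814 half-lives elapse, leaving f ≈ 0.0711 of each dose.
At steady state, accumulation factor R = 1/(1 − e^(−kτ)) ≈ 1.0765.
Single-dose peak C₀ = D/Vd = 1971/273 ≈ 7.220 mg/L.
Steady-state peak Cmax,ss = C₀·R ≈ 7.220 × 1.0765 ≈ 7.772 mg/L.
Peak 7.8 mg/L vs MTC 7 mg/L: exceeds toxic threshold.

7.8 mg/L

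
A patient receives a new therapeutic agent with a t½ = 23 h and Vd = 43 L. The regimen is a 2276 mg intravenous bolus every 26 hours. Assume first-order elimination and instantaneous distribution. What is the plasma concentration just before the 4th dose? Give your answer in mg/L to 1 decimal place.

f = (1/2)^(τ/t½) = (1/2)^(26/23) ≈ 0.4568.
C₀ = D/Vd = 2276/43 ≈ 52.930 mg/L.
Before the 4th dose, 3 doses have been given. Superposition: Cmin = C₀·(f + f² + … + f^3).
≈ 52.930 × (0.4568 + 0.2087 + 0.0953) ≈ 52.930 × 0.7608 ≈ 40.269 mg/L.

40.3 mg/L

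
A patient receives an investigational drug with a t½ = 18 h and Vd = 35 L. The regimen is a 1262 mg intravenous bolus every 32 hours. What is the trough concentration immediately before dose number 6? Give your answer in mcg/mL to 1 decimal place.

14.8 mcg/mL

f = (1/2)^(τ/t½) = (1/2)^(32/18) ≈ 0.2916.
C₀ = D/Vd = 1262/35 ≈ 36.057 mcg/mL.
Before the 6th dose, 5 doses have been given. Superposition: Cmin = C₀·(f + f² + … + f^5).
≈ 36.057 × (0.2916 + 0.0850 + 0.0248 + 0.0072 + 0.0021) ≈ 36.057 × 0.4107 ≈ 14.809 mcg/mL.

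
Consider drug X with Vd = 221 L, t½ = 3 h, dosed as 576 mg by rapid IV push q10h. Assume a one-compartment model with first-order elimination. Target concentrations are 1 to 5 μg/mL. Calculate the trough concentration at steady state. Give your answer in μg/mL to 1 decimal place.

0.3 μg/mL

τ/t½ = 10/3 ≈ 3.3333, so fraction remaining f = (1/2)^(10/3) ≈ 0.0992.
At steady state, accumulation factor R = 1/(1 − e^(−kτ)) ≈ 1.1101.
Single-dose peak C₀ = D/Vd = 576/221 ≈ 2.606 μg/mL.
Cmax,ss = C₀/(1 − f) ≈ 2.606/0.9008 ≈ 2.893 μg/mL.
Steady-state trough Cmin,ss = Cmax,ss·f ≈ 2.893 × 0.0992 ≈ 0.287 μg/mL.
Trough 0.3 μg/mL vs MEC 1 μg/mL: subtherapeutic.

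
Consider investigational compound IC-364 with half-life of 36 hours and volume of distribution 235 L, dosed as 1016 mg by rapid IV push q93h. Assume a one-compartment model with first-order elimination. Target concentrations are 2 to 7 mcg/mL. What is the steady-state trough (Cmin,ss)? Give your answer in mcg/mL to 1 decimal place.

0.9 mcg/mL

Over one 93-h interval, 93/36 ≈ 2.5833 half-lives elapse, leaving f ≈ 0.1669 of each dose.
At steady state, accumulation factor R = 1/(1 − e^(−kτ)) ≈ 1.2003.
Single-dose peak C₀ = D/Vd = 1016/235 ≈ 4.323 mcg/mL.
Steady-state peak Cmax,ss = C₀·R ≈ 4.323 × 1.2003 ≈ 5.189 mcg/mL.
One interval later, Cmin,ss = Cmax,ss·e^(−kτ) ≈ 5.189 × 0.1669 ≈ 0.866 mcg/mL.
Trough 0.9 mcg/mL vs MEC 2 mcg/mL: subtherapeutic.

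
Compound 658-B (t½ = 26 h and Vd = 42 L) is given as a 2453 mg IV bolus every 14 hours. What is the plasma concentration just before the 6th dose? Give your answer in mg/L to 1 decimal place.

109.1 mg/L

f = (1/2)^(τ/t½) = (1/2)^(14/26) ≈ 0.6885.
C₀ = D/Vd = 2453/42 ≈ 58.405 mg/L.
Before the 6th dose, 5 doses have been given. Superposition: Cmin = C₀·(f + f² + … + f^5).
≈ 58.405 × (0.6885 + 0.4740 + 0.3264 + 0.2247 + 0.1547) ≈ 58.405 × 1.8683 ≈ 109.118 mg/L.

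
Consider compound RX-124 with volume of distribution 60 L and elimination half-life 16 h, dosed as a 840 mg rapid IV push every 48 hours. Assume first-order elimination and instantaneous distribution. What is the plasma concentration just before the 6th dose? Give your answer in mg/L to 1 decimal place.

f = (1/2)^(τ/t½) = (1/2)^(48/16) ≈ 0.1250.
C₀ = D/Vd = 840/60 ≈ 14.000 mg/L.
Before the 6th dose, 5 doses have been given. Superposition: Cmin = C₀·(f + f² + … + f^5).
≈ 14.000 × (0.1250 + 0.0156 + 0.0020 + 0.0002 + 0.0000) ≈ 14.000 × 0.1428 ≈ 1.999 mg/L.

2.0 mg/L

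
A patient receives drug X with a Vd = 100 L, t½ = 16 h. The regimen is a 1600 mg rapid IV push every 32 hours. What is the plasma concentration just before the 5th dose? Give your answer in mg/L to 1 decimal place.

f = (1/2)^(τ/t½) = (1/2)^(32/16) ≈ 0.2500.
C₀ = D/Vd = 1600/100 ≈ 16.000 mg/L.
Before the 5th dose, 4 doses have been given. Superposition: Cmin = C₀·(f + f² + … + f^4).
≈ 16.000 × (0.2500 + 0.0625 + 0.0156 + 0.0039) ≈ 16.000 × 0.3320 ≈ 5.312 mg/L.

5.3 mg/L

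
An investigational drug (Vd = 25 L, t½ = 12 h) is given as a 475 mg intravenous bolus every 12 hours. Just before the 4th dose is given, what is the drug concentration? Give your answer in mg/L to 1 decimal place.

f = (1/2)^(τ/t½) = (1/2)^(12/12) ≈ 0.5000.
C₀ = D/Vd = 475/25 ≈ 19.000 mg/L.
Before the 4th dose, 3 doses have been given. Superposition: Cmin = C₀·(f + f² + … + f^3).
≈ 19.000 × (0.5000 + 0.2500 + 0.1250) ≈ 19.000 × 0.8750 ≈ 16.625 mg/L.

16.6 mg/L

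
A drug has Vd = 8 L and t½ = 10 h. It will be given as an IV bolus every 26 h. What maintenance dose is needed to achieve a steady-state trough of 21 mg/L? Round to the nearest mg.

τ/t½ = 26/10 ≈ 2.6, so f = (1/2)^(26/10) ≈ 0.164938.
Cmin,ss = (D/Vd)·f/(1−f), so D = Cmin,ss·Vd·(1−f)/f.
D = 21 × 8 × (1−f)/f ≈ 21 × 8 × 5.06288 ≈ 850.56 mg.

851 mg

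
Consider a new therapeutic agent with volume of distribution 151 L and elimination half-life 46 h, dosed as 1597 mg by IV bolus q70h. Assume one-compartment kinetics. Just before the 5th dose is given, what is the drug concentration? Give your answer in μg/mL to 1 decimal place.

f = (1/2)^(τ/t½) = (1/2)^(70/46) ≈ 0.3483.
C₀ = D/Vd = 1597/151 ≈ 10.576 μg/mL.
Before the 5th dose, 4 doses have been given. Superposition: Cmin = C₀·(f + f² + … + f^4).
≈ 10.576 × (0.3483 + 0.1213 + 0.0423 + 0.0147) ≈ 10.576 × 0.5266 ≈ 5.569 μg/mL.

5.6 μg/mL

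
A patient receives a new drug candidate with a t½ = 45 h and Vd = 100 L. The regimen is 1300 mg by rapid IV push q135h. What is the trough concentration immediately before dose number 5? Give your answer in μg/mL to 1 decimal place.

1.9 μg/mL

f = (1/2)^(τ/t½) = (1/2)^(135/45) ≈ 0.1250.
C₀ = D/Vd = 1300/100 ≈ 13.000 μg/mL.
Before the 5th dose, 4 doses have been given. Superposition: Cmin = C₀·(f + f² + … + f^4).
≈ 13.000 × (0.1250 + 0.0156 + 0.0020 + 0.0002) ≈ 13.000 × 0.1428 ≈ 1.856 μg/mL.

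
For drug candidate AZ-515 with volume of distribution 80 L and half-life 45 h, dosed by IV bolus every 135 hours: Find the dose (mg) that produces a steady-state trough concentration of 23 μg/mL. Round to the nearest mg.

τ/t½ = 135/45 ≈ 3, so f = (1/2)^(135/45) ≈ 0.125000.
Cmin,ss = (D/Vd)·f/(1−f), so D = Cmin,ss·Vd·(1−f)/f.
D = 23 × 80 × (1−f)/f ≈ 23 × 80 × 7.00000 ≈ 12880.00 mg.

12880 mg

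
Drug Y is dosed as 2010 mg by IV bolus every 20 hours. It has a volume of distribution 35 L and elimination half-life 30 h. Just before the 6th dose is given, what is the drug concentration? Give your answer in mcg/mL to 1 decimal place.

88.1 mcg/mL

f = (1/2)^(τ/t½) = (1/2)^(20/30) ≈ 0.6300.
C₀ = D/Vd = 2010/35 ≈ 57.429 mcg/mL.
Before the 6th dose, 5 doses have been given. Superposition: Cmin = C₀·(f + f² + … + f^5).
≈ 57.429 × (0.6300 + 0.3969 + 0.2500 + 0.1575 + 0.0992) ≈ 57.429 × 1.5336 ≈ 88.073 mcg/mL.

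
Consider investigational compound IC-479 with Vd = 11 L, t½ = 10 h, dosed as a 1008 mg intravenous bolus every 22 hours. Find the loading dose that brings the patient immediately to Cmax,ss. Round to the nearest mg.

f = (1/2)^(22/10) ≈ 0.217638; accumulation ratio R = 1/(1−f) ≈ 1.27818.
Loading dose to hit Cmax,ss on first dose: D_load = D_maint·R ≈ 1008 × 1.27818 ≈ 1288.41 mg.

1288 mg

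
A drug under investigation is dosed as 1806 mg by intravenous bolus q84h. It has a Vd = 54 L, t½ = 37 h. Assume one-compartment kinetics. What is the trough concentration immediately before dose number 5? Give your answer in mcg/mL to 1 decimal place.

8.7 mcg/mL

f = (1/2)^(τ/t½) = (1/2)^(84/37) ≈ 0.2073.
C₀ = D/Vd = 1806/54 ≈ 33.444 mcg/mL.
Before the 5th dose, 4 doses have been given. Superposition: Cmin = C₀·(f + f² + … + f^4).
≈ 33.444 × (0.2073 + 0.0430 + 0.0089 + 0.0018) ≈ 33.444 × 0.2610 ≈ 8.729 mcg/mL.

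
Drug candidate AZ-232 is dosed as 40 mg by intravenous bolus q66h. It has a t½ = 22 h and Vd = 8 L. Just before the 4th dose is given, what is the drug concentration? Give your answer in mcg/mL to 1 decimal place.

f = (1/2)^(τ/t½) = (1/2)^(66/22) ≈ 0.1250.
C₀ = D/Vd = 40/8 ≈ 5.000 mcg/mL.
Before the 4th dose, 3 doses have been given. Superposition: Cmin = C₀·(f + f² + … + f^3).
≈ 5.000 × (0.1250 + 0.0156 + 0.0020) ≈ 5.000 × 0.1426 ≈ 0.713 mcg/mL.

0.7 mcg/mL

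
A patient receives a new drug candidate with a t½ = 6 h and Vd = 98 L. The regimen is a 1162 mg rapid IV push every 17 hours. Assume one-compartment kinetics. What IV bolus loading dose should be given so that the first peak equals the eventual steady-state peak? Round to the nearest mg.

1352 mg

f = (1/2)^(17/6) ≈ 0.140308; accumulation ratio R = 1/(1−f) ≈ 1.16321.
Loading dose to hit Cmax,ss on first dose: D_load = D_maint·R ≈ 1162 × 1.16321 ≈ 1351.65 mg.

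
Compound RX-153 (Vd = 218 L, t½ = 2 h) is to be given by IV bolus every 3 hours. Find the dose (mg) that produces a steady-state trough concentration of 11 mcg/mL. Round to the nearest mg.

τ/t½ = 3/2 ≈ 1.5, so f = (1/2)^(3/2) ≈ 0.353553.
Cmin,ss = (D/Vd)·f/(1−f), so D = Cmin,ss·Vd·(1−f)/f.
D = 11 × 218 × (1−f)/f ≈ 11 × 218 × 1.82843 ≈ 4384.58 mg.

4385 mg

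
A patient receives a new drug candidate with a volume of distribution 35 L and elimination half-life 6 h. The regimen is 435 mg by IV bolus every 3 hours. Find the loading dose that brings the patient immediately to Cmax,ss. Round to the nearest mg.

1485 mg

f = (1/2)^(3/6) ≈ 0.707107; accumulation ratio R = 1/(1−f) ≈ 3.41422.
Loading dose to hit Cmax,ss on first dose: D_load = D_maint·R ≈ 435 × 3.41422 ≈ 1485.19 mg.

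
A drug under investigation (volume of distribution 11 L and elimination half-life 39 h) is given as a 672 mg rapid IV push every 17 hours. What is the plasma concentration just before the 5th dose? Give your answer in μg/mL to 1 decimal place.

f = (1/2)^(τ/t½) = (1/2)^(17/39) ≈ 0.7392.
C₀ = D/Vd = 672/11 ≈ 61.091 μg/mL.
Before the 5th dose, 4 doses have been given. Superposition: Cmin = C₀·(f + f² + … + f^4).
≈ 61.091 × (0.7392 + 0.5464 + 0.4039 + 0.2986) ≈ 61.091 × 1.9881 ≈ 121.455 μg/mL.

121.5 μg/mL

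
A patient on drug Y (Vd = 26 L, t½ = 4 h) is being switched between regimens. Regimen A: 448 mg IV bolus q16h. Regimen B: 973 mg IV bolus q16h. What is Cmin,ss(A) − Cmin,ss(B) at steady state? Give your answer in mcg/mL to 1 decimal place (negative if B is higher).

Regimen A: f = (1/2)^(16/4) ≈ 0.0625; Cmin,ss = (448/26)·f/(1−f) ≈ 1.149 mcg/mL.
Regimen B: f = (1/2)^(16/4) ≈ 0.0625; Cmin,ss = (973/26)·f/(1−f) ≈ 2.495 mcg/mL.
Difference ≈ 1.149 − 2.495 ≈ -1.346 mcg/mL.

-1.3 mcg/mL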